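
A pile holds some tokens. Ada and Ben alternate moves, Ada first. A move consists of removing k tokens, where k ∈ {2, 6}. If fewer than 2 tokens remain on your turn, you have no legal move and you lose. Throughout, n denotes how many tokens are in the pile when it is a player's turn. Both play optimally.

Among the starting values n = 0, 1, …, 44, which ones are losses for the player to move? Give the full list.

Compute win/loss labels from the base case upward. A position with no move is L. Any other position is W if it can reach an L in one move, else L.
n=0: no move → L
n=1: no move → L
n=2: reaches L-position 0 → W
n=3: reaches L-position 1 → W
n=4: only reaches 2(W), which is W → L
n=5: only reaches 3(W), which is W → L
n=6: reaches L-position 4 → W
n=7: reaches L-position 5 → W
n=8: only reaches 6(W), 2(W), all W → L
n=9: only reaches 7(W), 3(W), all W → L
n=10: reaches L-position 8 → W
n=11: reaches L-position 9 → W
n=12: only reaches 10(W), 6(W), all W → L
n=13: only reaches 11(W), 7(W), all W → L
n=14: reaches L-position 12 → W
n=15: reaches L-position 13 → W
n=16: only reaches 14(W), 10(W), all W → L
n=17: only reaches 15(W), 11(W), all W → L
n=18: reaches L-position 16 → W
n=19: reaches L-position 17 → W
n=20: only reaches 18(W), 14(W), all W → L
n=21: only reaches 19(W), 15(W), all W → L
n=22: reaches L-position 20 → W
n=23: reaches L-position 21 → W
n=24: only reaches 22(W), 18(W), all W → L
n=25: only reaches 23(W), 19(W), all W → L
n=26: reaches L-position 24 → W
n=27: reaches L-position 25 → W
n=28: only reaches 26(W), 22(W), all W → L
n=29: only reaches 27(W), 23(W), all W → L
n=30: reaches L-position 28 → W
n=31: reaches L-position 29 → W
n=32: only reaches 30(W), 26(W), all W → L
n=33: only reaches 31(W), 27(W), all W → L
n=34: reaches L-position 32 → W
n=35: reaches L-position 33 → W
n=36: only reaches 34(W), 30(W), all W → L
n=37: only reaches 35(W), 31(W), all W → L
n=38: reaches L-position 36 → W
n=39: reaches L-position 37 → W
n=40: only reaches 38(W), 34(W), all W → L
n=41: only reaches 39(W), 35(W), all W → L
n=42: reaches L-position 40 → W
n=43: reaches L-position 41 → W
n=44: only reaches 42(W), 38(W), all W → L
Reading off the rows marked L gives the requested list; there are 23 such values of n.

0, 1, 4, 5, 8, 9, 12, 13, 16, 17, 20, 21, 24, 25, 28, 29, 32, 33, 36, 37, 40, 41, 44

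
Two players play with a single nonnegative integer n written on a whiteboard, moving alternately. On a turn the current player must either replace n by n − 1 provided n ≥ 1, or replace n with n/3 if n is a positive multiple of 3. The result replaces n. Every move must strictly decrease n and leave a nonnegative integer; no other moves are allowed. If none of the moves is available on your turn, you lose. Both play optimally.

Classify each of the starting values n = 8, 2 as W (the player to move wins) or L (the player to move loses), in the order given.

Classify positions by backward induction: terminal positions (no move available) are L. From any other position, the mover wins iff some move reaches an L.
n=0: no move → L
n=1: W (go to 0, an L position)
n=2: L (sole option 1(W) is W)
n=3: W (go to 2, an L position)
n=4: L (sole option 3(W) is W)
n=5: W (go to 4, an L position)
n=6: W (go to 2, an L position)
n=7: L (sole option 6(W) is W)
n=8: W (go to 7, an L position)

8: W, 2: L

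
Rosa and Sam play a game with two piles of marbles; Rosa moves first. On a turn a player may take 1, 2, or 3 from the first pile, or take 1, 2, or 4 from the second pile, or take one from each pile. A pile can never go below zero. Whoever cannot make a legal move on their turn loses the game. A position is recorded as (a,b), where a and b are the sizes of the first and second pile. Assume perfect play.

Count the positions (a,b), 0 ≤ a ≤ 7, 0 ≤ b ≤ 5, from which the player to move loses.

Classify positions by backward induction: terminal positions (no move available) are L. From any other position, the mover wins iff some move reaches an L.
Every move lowers a or b (never raises either), so fill the grid row by row in increasing a, and left to right within a row: each cell's successors are then already labelled.
      b=0  b=1  b=2  b=3  b=4  b=5
a=0:    L    W    W    L    W    W
a=1:    W    W    L    W    W    L
a=2:    W    L    W    W    L    W
a=3:    W    W    W    W    W    W
a=4:    L    W    W    L    W    W
a=5:    W    W    L    W    W    L
a=6:    W    L    W    W    L    W
a=7:    W    W    W    W    W    W
Cells with no legal move (terminal, hence L): (0,0).
The remaining L cells, each justified by listing all of its moves:
(0,3): →(0,2)(W), (0,1)(W) — all W, so L
(1,2): →(0,2)(W), (1,1)(W), (1,0)(W), (0,1)(W) — all W, so L
(1,5): →(0,5)(W), (1,4)(W), (1,3)(W), (1,1)(W), (0,4)(W) — all W, so L
(2,1): →(1,1)(W), (0,1)(W), (2,0)(W), (1,0)(W) — all W, so L
(2,4): →(1,4)(W), (0,4)(W), (2,3)(W), (2,2)(W), (2,0)(W), (1,3)(W) — all W, so L
(4,0): →(3,0)(W), (2,0)(W), (1,0)(W) — all W, so L
(4,3): →(3,3)(W), (2,3)(W), (1,3)(W), (4,2)(W), (4,1)(W), (3,2)(W) — all W, so L
(5,2): →(4,2)(W), (3,2)(W), (2,2)(W), (5,1)(W), (5,0)(W), (4,1)(W) — all W, so L
(5,5): →(4,5)(W), (3,5)(W), (2,5)(W), (5,4)(W), (5,3)(W), (5,1)(W), (4,4)(W) — all W, so L
(6,1): →(5,1)(W), (4,1)(W), (3,1)(W), (6,0)(W), (5,0)(W) — all W, so L
(6,4): →(5,4)(W), (4,4)(W), (3,4)(W), (6,3)(W), (6,2)(W), (6,0)(W), (5,3)(W) — all W, so L
Every other cell has at least one move into one of the L cells above, so it is W.
L cells per row: a=0: 2, a=1: 2, a=2: 2, a=3: 0, a=4: 2, a=5: 2, a=6: 2, a=7: 0; total 12.

12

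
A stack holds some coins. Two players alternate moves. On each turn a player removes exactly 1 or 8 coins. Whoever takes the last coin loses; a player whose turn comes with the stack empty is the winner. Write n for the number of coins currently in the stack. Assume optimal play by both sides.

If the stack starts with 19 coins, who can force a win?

The second player wins.

Work bottom-up. With no move the player to move wins. Otherwise the position is W if at least one move leads to an L position for the opponent, and L if every move leads to a W.
n=0: no move; the opponent has just taken the last coin and therefore loses → W
n=1: →0(W) only, which is W, so L
n=2: →1(L), so W
n=3: →2(W) only, which is W, so L
n=4: →3(L), so W
n=5: →4(W) only, which is W, so L
n=6: →5(L), so W
n=7: →6(W) only, which is W, so L
n=8: →7(L), so W
n=9: →1(L), so W
n=10: →9(W), 2(W) — all W, so L
n=11: →10(L), so W
n=12: →11(W), 4(W) — all W, so L
n=13: →12(L), so W
n=14: →13(W), 6(W) — all W, so L
n=15: →14(L), so W
n=16: →15(W), 8(W) — all W, so L
n=17: →16(L), so W
n=18: →10(L), so W
n=19: →18(W), 11(W) — all W, so L
The starting position 19 is L: whatever the player to move does, the opponent receives a W position.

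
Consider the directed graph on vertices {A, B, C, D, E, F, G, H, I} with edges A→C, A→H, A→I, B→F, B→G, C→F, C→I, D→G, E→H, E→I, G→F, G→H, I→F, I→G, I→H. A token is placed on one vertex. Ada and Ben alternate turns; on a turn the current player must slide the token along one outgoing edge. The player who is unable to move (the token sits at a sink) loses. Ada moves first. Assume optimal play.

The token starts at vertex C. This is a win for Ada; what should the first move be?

Positions with no move are L. A position that does have a move is losing for the player to move precisely when every available move leads to a winning position for the opponent. Fill in the labels:
Every edge goes from a vertex to one that appears earlier in the order H, F, G, I, C, D, A, E, B, so processing vertices in that order labels each vertex after all of its successors.
H: no outgoing edge → L
F: no outgoing edge → L
G: →F(L), so W
I: →F(L), so W
C: →F(L), so W
D: →G(W) only, which is W, so L
A: →H(L), so W
E: →H(L), so W
B: →F(L), so W
From C, the L positions reachable in one move are: F.

Move to F.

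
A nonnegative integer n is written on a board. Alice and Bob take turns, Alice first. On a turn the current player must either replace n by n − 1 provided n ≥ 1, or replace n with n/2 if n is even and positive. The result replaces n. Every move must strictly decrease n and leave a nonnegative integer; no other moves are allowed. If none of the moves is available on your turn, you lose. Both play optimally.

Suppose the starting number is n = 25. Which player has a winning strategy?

Bob wins.

Label each position W (a win for the player to move) or L (a loss). A position with no legal move is L; any other position is W exactly when some move reaches an L, and L when every move reaches a W.
n=0: no move → L
n=1: →0(L), so W
n=2: →1(W) only, which is W, so L
n=3: →2(L), so W
n=4: →2(L), so W
n=5: →4(W) only, which is W, so L
n=6: →5(L), so W
n=7: →6(W) only, which is W, so L
n=8: →7(L), so W
n=9: →8(W) only, which is W, so L
n=10: →5(L), so W
n=11: →10(W) only, which is W, so L
n=12: →11(L), so W
n=13: →12(W) only, which is W, so L
n=14: →7(L), so W
n=15: →14(W) only, which is W, so L
n=16: →15(L), so W
n=17: →16(W) only, which is W, so L
n=18: →9(L), so W
n=19: →18(W) only, which is W, so L
n=20: →19(L), so W
n=21: →20(W) only, which is W, so L
n=22: →11(L), so W
n=23: →22(W) only, which is W, so L
n=24: →23(L), so W
n=25: →24(W) only, which is W, so L
Every move from 25 reaches a W position, so the mover loses.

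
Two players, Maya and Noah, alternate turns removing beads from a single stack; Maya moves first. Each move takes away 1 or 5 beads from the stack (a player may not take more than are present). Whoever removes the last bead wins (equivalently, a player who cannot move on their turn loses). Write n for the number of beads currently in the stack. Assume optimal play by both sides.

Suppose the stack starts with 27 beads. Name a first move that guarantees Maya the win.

Remove 1, leaving 26.

Build the W/L table. Terminal = L. A non-terminal position is W if it has a move to some L; otherwise it is L.
n=0: no move → L
n=1: can move to 0, which is L ⇒ W
n=2: the only move is to 1(W), a W ⇒ L
n=3: can move to 2, which is L ⇒ W
n=4: the only move is to 3(W), a W ⇒ L
n=5: can move to 4, which is L ⇒ W
n=6: moves to 5(W), 1(W); every one is W ⇒ L
n=7: can move to 6, which is L ⇒ W
n=8: moves to 7(W), 3(W); every one is W ⇒ L
n=9: can move to 8, which is L ⇒ W
n=10: moves to 9(W), 5(W); every one is W ⇒ L
n=11: can move to 10, which is L ⇒ W
n=12: moves to 11(W), 7(W); every one is W ⇒ L
n=13: can move to 12, which is L ⇒ W
n=14: moves to 13(W), 9(W); every one is W ⇒ L
n=15: can move to 14, which is L ⇒ W
n=16: moves to 15(W), 11(W); every one is W ⇒ L
n=17: can move to 16, which is L ⇒ W
n=18: moves to 17(W), 13(W); every one is W ⇒ L
n=19: can move to 18, which is L ⇒ W
n=20: moves to 19(W), 15(W); every one is W ⇒ L
n=21: can move to 20, which is L ⇒ W
n=22: moves to 21(W), 17(W); every one is W ⇒ L
n=23: can move to 22, which is L ⇒ W
n=24: moves to 23(W), 19(W); every one is W ⇒ L
n=25: can move to 24, which is L ⇒ W
n=26: moves to 25(W), 21(W); every one is W ⇒ L
n=27: can move to 26, which is L ⇒ W
From 27, the L positions reachable in one move are: 26, 22. Any move reaching one of these is winning.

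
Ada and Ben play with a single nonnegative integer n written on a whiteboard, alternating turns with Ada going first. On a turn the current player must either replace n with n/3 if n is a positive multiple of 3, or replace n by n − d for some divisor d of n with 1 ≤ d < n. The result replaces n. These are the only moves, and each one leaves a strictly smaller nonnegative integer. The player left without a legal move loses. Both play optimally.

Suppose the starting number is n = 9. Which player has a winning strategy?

Ben wins.

Classify positions by backward induction: terminal positions (no move available) are L. From any other position, the mover wins iff some move reaches an L.
n=0: no move → L
n=1: no move → L
n=2: W (go to 1, an L position)
n=3: W (go to 1, an L position)
n=4: L (options 2(W), 3(W) are all W)
n=5: W (go to 4, an L position)
n=6: W (go to 4, an L position)
n=7: L (sole option 6(W) is W)
n=8: W (go to 4, an L position)
n=9: L (options 3(W), 6(W), 8(W) are all W)
Every move from 9 reaches a W position, so the mover loses.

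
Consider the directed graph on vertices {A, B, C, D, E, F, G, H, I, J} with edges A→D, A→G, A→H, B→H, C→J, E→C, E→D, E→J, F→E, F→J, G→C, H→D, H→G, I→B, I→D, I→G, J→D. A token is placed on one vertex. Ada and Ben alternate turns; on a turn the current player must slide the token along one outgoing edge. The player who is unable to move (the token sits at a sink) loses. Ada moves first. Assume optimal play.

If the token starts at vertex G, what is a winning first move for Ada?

Move to C.

Use the standard recursion: the mover loses at a terminal position; elsewhere, the mover wins exactly when some move hands the opponent an L position.
Every edge goes from a vertex to one that appears earlier in the order D, J, C, E, G, H, B, F, A, I, so processing vertices in that order labels each vertex after all of its successors.
D: no outgoing edge → L
J: can move to D, which is L ⇒ W
C: the only move is to J(W), a W ⇒ L
E: can move to C, which is L ⇒ W
G: can move to C, which is L ⇒ W
H: can move to D, which is L ⇒ W
B: the only move is to H(W), a W ⇒ L
F: moves to E(W), J(W); every one is W ⇒ L
A: can move to D, which is L ⇒ W
I: can move to B, which is L ⇒ W
From G, the L positions reachable in one move are: C.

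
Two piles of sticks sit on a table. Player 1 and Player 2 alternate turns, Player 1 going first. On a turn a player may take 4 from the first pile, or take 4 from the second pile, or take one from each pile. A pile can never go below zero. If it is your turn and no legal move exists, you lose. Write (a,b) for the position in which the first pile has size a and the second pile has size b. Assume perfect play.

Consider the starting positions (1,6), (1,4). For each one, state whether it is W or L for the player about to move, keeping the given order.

(1,6): L, (1,4): W

Label each position W (a win for the player to move) or L (a loss). A position with no legal move is L; any other position is W exactly when some move reaches an L, and L when every move reaches a W.
No move ever increases a pile, so every position that can arise here has a ≤ 1 and b ≤ 6; it is enough to label the cells with 0 ≤ a ≤ 1 and 0 ≤ b ≤ 6.
Every move lowers a or b (never raises either), so fill the grid row by row in increasing a, and left to right within a row: each cell's successors are then already labelled.
      b=0  b=1  b=2  b=3  b=4  b=5  b=6
a=0:    L    L    L    L    W    W    W
a=1:    L    W    W    W    W    L    L
Cells with no legal move (terminal, hence L): (0,0), (0,1), (0,2), (0,3), (1,0).
The remaining L cells, each justified by listing all of its moves:
(1,5): →(1,1)(W), (0,4)(W) — all W, so L
(1,6): →(1,2)(W), (0,5)(W) — all W, so L
Every other cell has at least one move into one of the L cells above, so it is W.
(1,6): one of the L cells justified above, so L
(1,4): the move to (1,0) reaches an L cell, so W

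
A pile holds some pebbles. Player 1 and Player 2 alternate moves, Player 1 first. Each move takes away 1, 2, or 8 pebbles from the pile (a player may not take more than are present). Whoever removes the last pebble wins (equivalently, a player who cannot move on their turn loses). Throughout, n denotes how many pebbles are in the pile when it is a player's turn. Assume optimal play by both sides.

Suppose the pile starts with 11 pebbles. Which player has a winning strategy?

Work bottom-up. With no move the player to move loses. Otherwise the position is W if at least one move leads to an L position for the opponent, and L if every move leads to a W.
n=0: no move → L
n=1: can move to 0, which is L ⇒ W
n=2: can move to 0, which is L ⇒ W
n=3: moves to 2(W), 1(W); every one is W ⇒ L
n=4: can move to 3, which is L ⇒ W
n=5: can move to 3, which is L ⇒ W
n=6: moves to 5(W), 4(W); every one is W ⇒ L
n=7: can move to 6, which is L ⇒ W
n=8: can move to 6, which is L ⇒ W
n=9: moves to 8(W), 7(W), 1(W); every one is W ⇒ L
n=10: can move to 9, which is L ⇒ W
n=11: can move to 9, which is L ⇒ W
From 11 Player 1 can remove 2, leaving 9, reaching an L position.

Player 1 wins.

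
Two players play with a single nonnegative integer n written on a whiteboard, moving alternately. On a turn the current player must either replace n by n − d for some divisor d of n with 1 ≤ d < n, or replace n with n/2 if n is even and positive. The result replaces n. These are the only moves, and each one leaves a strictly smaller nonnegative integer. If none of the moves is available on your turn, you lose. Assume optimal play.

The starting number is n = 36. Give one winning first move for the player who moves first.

Compute win/loss labels from the base case upward. A position with no move is L. Any other position is W if it can reach an L in one move, else L.
n=0: no move → L
n=1: no move → L
n=2: W (go to 1, an L position)
n=3: L (sole option 2(W) is W)
n=4: W (go to 3, an L position)
n=5: L (sole option 4(W) is W)
n=6: W (go to 3, an L position)
n=7: L (sole option 6(W) is W)
n=8: W (go to 7, an L position)
n=9: L (options 6(W), 8(W) are all W)
n=10: W (go to 5, an L position)
n=11: L (sole option 10(W) is W)
n=12: W (go to 9, an L position)
n=13: L (sole option 12(W) is W)
n=14: W (go to 7, an L position)
n=15: L (options 10(W), 12(W), 14(W) are all W)
n=16: W (go to 15, an L position)
n=17: L (sole option 16(W) is W)
n=18: W (go to 9, an L position)
n=19: L (sole option 18(W) is W)
n=20: W (go to 15, an L position)
n=21: L (options 14(W), 18(W), 20(W) are all W)
n=22: W (go to 11, an L position)
n=23: L (sole option 22(W) is W)
n=24: W (go to 21, an L position)
n=25: L (options 20(W), 24(W) are all W)
n=26: W (go to 13, an L position)
n=27: L (options 18(W), 24(W), 26(W) are all W)
n=28: W (go to 21, an L position)
n=29: L (sole option 28(W) is W)
n=30: W (go to 15, an L position)
n=31: L (sole option 30(W) is W)
n=32: W (go to 31, an L position)
n=33: L (options 22(W), 30(W), 32(W) are all W)
n=34: W (go to 17, an L position)
n=35: L (options 28(W), 30(W), 34(W) are all W)
n=36: W (go to 27, an L position)
From 36, the L positions reachable in one move are: 27, 33, 35. Any move reaching one of these is winning.

Move to 27.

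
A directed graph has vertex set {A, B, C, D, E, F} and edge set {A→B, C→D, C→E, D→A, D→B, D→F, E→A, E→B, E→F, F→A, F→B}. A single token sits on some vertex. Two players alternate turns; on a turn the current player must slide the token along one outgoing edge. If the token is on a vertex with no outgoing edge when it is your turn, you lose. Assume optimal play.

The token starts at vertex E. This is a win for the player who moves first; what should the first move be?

Move to B.

Compute win/loss labels from the base case upward. A position with no move is L. Any other position is W if it can reach an L in one move, else L.
Every edge goes from a vertex to one that appears earlier in the order B, A, F, D, E, C, so processing vertices in that order labels each vertex after all of its successors.
B: no outgoing edge → L
A: can move to B, which is L ⇒ W
F: can move to B, which is L ⇒ W
D: can move to B, which is L ⇒ W
E: can move to B, which is L ⇒ W
C: moves to E(W), D(W); every one is W ⇒ L
From E, the L positions reachable in one move are: B.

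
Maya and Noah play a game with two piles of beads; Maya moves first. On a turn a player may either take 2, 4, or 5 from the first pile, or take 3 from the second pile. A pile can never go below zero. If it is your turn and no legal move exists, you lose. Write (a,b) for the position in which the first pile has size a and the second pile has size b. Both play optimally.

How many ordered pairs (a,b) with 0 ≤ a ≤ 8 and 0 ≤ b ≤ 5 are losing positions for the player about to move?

Label each position W (a win for the player to move) or L (a loss). A position with no legal move is L; any other position is W exactly when some move reaches an L, and L when every move reaches a W.
Every move lowers a or b (never raises either), so fill the grid row by row in increasing a, and left to right within a row: each cell's successors are then already labelled.
      b=0  b=1  b=2  b=3  b=4  b=5
a=0:    L    L    L    W    W    W
a=1:    L    L    L    W    W    W
a=2:    W    W    W    L    L    L
a=3:    W    W    W    L    L    L
a=4:    W    W    W    W    W    W
a=5:    W    W    W    W    W    W
a=6:    W    W    W    W    W    W
a=7:    L    L    L    W    W    W
a=8:    L    L    L    W    W    W
Cells with no legal move (terminal, hence L): (0,0), (0,1), (0,2), (1,0), (1,1), (1,2).
The remaining L cells, each justified by listing all of its moves:
(2,3): →(0,3)(W), (2,0)(W) — all W, so L
(2,4): →(0,4)(W), (2,1)(W) — all W, so L
(2,5): →(0,5)(W), (2,2)(W) — all W, so L
(3,3): →(1,3)(W), (3,0)(W) — all W, so L
(3,4): →(1,4)(W), (3,1)(W) — all W, so L
(3,5): →(1,5)(W), (3,2)(W) — all W, so L
(7,0): →(5,0)(W), (3,0)(W), (2,0)(W) — all W, so L
(7,1): →(5,1)(W), (3,1)(W), (2,1)(W) — all W, so L
(7,2): →(5,2)(W), (3,2)(W), (2,2)(W) — all W, so L
(8,0): →(6,0)(W), (4,0)(W), (3,0)(W) — all W, so L
(8,1): →(6,1)(W), (4,1)(W), (3,1)(W) — all W, so L
(8,2): →(6,2)(W), (4,2)(W), (3,2)(W) — all W, so L
Every other cell has at least one move into one of the L cells above, so it is W.
L cells per row: a=0: 3, a=1: 3, a=2: 3, a=3: 3, a=4: 0, a=5: 0, a=6: 0, a=7: 3, a=8: 3; total 18.

18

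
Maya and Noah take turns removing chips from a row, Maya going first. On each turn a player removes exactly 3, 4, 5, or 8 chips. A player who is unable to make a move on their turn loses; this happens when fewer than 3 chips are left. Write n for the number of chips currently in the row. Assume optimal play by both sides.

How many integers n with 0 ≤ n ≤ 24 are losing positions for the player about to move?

9

Label each position W (a win for the player to move) or L (a loss). A position with no legal move is L; any other position is W exactly when some move reaches an L, and L when every move reaches a W.
n=0: no move → L
n=1: no move → L
n=2: no move → L
n=3: W (go to 0, an L position)
n=4: W (go to 1, an L position)
n=5: W (go to 2, an L position)
n=6: W (go to 2, an L position)
n=7: W (go to 2, an L position)
n=8: W (go to 0, an L position)
n=9: W (go to 1, an L position)
n=10: W (go to 2, an L position)
n=11: L (options 8(W), 7(W), 6(W), 3(W) are all W)
n=12: L (options 9(W), 8(W), 7(W), 4(W) are all W)
n=13: L (options 10(W), 9(W), 8(W), 5(W) are all W)
n=14: W (go to 11, an L position)
n=15: W (go to 12, an L position)
n=16: W (go to 13, an L position)
n=17: W (go to 13, an L position)
n=18: W (go to 13, an L position)
n=19: W (go to 11, an L position)
n=20: W (go to 12, an L position)
n=21: W (go to 13, an L position)
n=22: L (options 19(W), 18(W), 17(W), 14(W) are all W)
n=23: L (options 20(W), 19(W), 18(W), 15(W) are all W)
n=24: L (options 21(W), 20(W), 19(W), 16(W) are all W)
L entries with 0 ≤ n ≤ 24: n = 0, 1, 2, 11, 12, 13, 22, 23, 24; that makes 9.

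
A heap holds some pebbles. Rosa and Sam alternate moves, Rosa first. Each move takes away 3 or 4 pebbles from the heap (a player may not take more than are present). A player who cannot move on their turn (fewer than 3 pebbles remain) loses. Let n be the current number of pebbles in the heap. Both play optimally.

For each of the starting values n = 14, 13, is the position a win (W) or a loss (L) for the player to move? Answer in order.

14: L, 13: W

Positions with no move are L. A position that does have a move is losing for the player to move precisely when every available move leads to a winning position for the opponent. Fill in the labels:
n=0: no move → L
n=1: no move → L
n=2: no move → L
n=3: reaches L-position 0 → W
n=4: reaches L-position 1 → W
n=5: reaches L-position 2 → W
n=6: reaches L-position 2 → W
n=7: only reaches 4(W), 3(W), all W → L
n=8: only reaches 5(W), 4(W), all W → L
n=9: only reaches 6(W), 5(W), all W → L
n=10: reaches L-position 7 → W
n=11: reaches L-position 8 → W
n=12: reaches L-position 9 → W
n=13: reaches L-position 9 → W
n=14: only reaches 11(W), 10(W), all W → L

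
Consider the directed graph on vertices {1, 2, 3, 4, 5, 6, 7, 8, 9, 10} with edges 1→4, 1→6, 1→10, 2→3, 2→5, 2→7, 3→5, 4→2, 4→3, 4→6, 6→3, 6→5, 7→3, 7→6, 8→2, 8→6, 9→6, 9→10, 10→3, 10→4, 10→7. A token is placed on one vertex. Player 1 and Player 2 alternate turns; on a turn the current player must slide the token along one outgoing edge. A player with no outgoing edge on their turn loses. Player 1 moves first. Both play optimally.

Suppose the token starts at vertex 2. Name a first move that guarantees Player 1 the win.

Move to 7.

Compute win/loss labels from the base case upward. A position with no move is L. Any other position is W if it can reach an L in one move, else L.
Every edge goes from a vertex to one that appears earlier in the order 5, 3, 6, 7, 2, 4, 8, 10, 1, 9, so processing vertices in that order labels each vertex after all of its successors.
5: no outgoing edge → L
3: W (go to 5, an L position)
6: W (go to 5, an L position)
7: L (options 6(W), 3(W) are all W)
2: W (go to 7, an L position)
4: L (options 2(W), 6(W), 3(W) are all W)
8: L (options 2(W), 6(W) are all W)
10: W (go to 4, an L position)
1: W (go to 4, an L position)
9: L (options 10(W), 6(W) are all W)
From 2, the L positions reachable in one move are: 7, 5. Any move reaching one of these is winning.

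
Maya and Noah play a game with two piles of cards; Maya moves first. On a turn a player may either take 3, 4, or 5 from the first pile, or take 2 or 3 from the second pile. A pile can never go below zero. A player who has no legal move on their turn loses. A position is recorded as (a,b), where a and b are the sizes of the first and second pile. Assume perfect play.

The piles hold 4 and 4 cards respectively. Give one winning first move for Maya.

Build the W/L table. Terminal = L. A non-terminal position is W if it has a move to some L; otherwise it is L.
No move ever increases a pile, so every position that can arise here has a ≤ 4 and b ≤ 4; it is enough to label the cells with 0 ≤ a ≤ 4 and 0 ≤ b ≤ 4.
Every move lowers a or b (never raises either), so fill the grid row by row in increasing a, and left to right within a row: each cell's successors are then already labelled.
      b=0  b=1  b=2  b=3  b=4
a=0:    L    L    W    W    W
a=1:    L    L    W    W    W
a=2:    L    L    W    W    W
a=3:    W    W    L    L    W
a=4:    W    W    L    L    W
Cells with no legal move (terminal, hence L): (0,0), (0,1), (1,0), (1,1), (2,0), (2,1).
The remaining L cells, each justified by listing all of its moves:
(3,2): L (options (0,2)(W), (3,0)(W) are all W)
(3,3): L (options (0,3)(W), (3,1)(W), (3,0)(W) are all W)
(4,2): L (options (1,2)(W), (0,2)(W), (4,0)(W) are all W)
(4,3): L (options (1,3)(W), (0,3)(W), (4,1)(W), (4,0)(W) are all W)
Every other cell has at least one move into one of the L cells above, so it is W.
From (4,4), the L positions reachable in one move are: (4,2).

Move to (4,2).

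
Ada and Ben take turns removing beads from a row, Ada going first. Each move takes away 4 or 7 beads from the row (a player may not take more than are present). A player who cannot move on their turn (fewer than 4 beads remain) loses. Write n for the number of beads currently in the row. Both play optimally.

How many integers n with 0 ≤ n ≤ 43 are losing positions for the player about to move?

16

Use the standard recursion: the mover loses at a terminal position; elsewhere, the mover wins exactly when some move hands the opponent an L position.
n=0: no move → L
n=1: no move → L
n=2: no move → L
n=3: no move → L
n=4: W (go to 0, an L position)
n=5: W (go to 1, an L position)
n=6: W (go to 2, an L position)
n=7: W (go to 3, an L position)
n=8: W (go to 1, an L position)
n=9: W (go to 2, an L position)
n=10: W (go to 3, an L position)
n=11: L (options 7(W), 4(W) are all W)
n=12: L (options 8(W), 5(W) are all W)
n=13: L (options 9(W), 6(W) are all W)
n=14: L (options 10(W), 7(W) are all W)
n=15: W (go to 11, an L position)
n=16: W (go to 12, an L position)
n=17: W (go to 13, an L position)
n=18: W (go to 14, an L position)
n=19: W (go to 12, an L position)
n=20: W (go to 13, an L position)
n=21: W (go to 14, an L position)
n=22: L (options 18(W), 15(W) are all W)
n=23: L (options 19(W), 16(W) are all W)
n=24: L (options 20(W), 17(W) are all W)
n=25: L (options 21(W), 18(W) are all W)
n=26: W (go to 22, an L position)
n=27: W (go to 23, an L position)
n=28: W (go to 24, an L position)
n=29: W (go to 25, an L position)
n=30: W (go to 23, an L position)
n=31: W (go to 24, an L position)
n=32: W (go to 25, an L position)
n=33: L (options 29(W), 26(W) are all W)
n=34: L (options 30(W), 27(W) are all W)
n=35: L (options 31(W), 28(W) are all W)
n=36: L (options 32(W), 29(W) are all W)
n=37: W (go to 33, an L position)
n=38: W (go to 34, an L position)
n=39: W (go to 35, an L position)
n=40: W (go to 36, an L position)
n=41: W (go to 34, an L position)
n=42: W (go to 35, an L position)
n=43: W (go to 36, an L position)
L entries with 0 ≤ n ≤ 43: n = 0, 1, 2, 3, 11, 12, 13, 14, 22, 23, 24, 25, 33, 34, 35, 36; that makes 16.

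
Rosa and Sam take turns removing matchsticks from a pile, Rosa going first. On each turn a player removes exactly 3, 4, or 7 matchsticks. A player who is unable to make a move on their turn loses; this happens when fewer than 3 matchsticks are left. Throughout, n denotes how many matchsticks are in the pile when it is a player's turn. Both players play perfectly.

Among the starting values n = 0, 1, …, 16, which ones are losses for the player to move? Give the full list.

0, 1, 2, 10, 11, 12

Classify positions by backward induction: terminal positions (no move available) are L. From any other position, the mover wins iff some move reaches an L.
n=0: no move → L
n=1: no move → L
n=2: no move → L
n=3: →0(L), so W
n=4: →1(L), so W
n=5: →2(L), so W
n=6: →2(L), so W
n=7: →0(L), so W
n=8: →1(L), so W
n=9: →2(L), so W
n=10: →7(W), 6(W), 3(W) — all W, so L
n=11: →8(W), 7(W), 4(W) — all W, so L
n=12: →9(W), 8(W), 5(W) — all W, so L
n=13: →10(L), so W
n=14: →11(L), so W
n=15: →12(L), so W
n=16: →12(L), so W
The losing starting values of n are exactly the entries labelled L in this table (6 of them).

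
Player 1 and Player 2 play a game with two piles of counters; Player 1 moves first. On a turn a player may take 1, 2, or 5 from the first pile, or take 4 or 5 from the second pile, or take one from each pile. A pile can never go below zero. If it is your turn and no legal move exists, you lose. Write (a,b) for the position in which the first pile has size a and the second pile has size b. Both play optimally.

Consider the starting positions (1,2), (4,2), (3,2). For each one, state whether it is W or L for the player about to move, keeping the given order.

(1,2): W, (4,2): W, (3,2): L

Positions with no move are L. A position that does have a move is losing for the player to move precisely when every available move leads to a winning position for the opponent. Fill in the labels:
No move ever increases a pile, so every position that can arise here has a ≤ 4 and b ≤ 2; it is enough to label the cells with 0 ≤ a ≤ 4 and 0 ≤ b ≤ 2.
Every move lowers a or b (never raises either), so fill the grid row by row in increasing a, and left to right within a row: each cell's successors are then already labelled.
      b=0  b=1  b=2
a=0:    L    L    L
a=1:    W    W    W
a=2:    W    W    W
a=3:    L    L    L
a=4:    W    W    W
Cells with no legal move (terminal, hence L): (0,0), (0,1), (0,2).
The remaining L cells, each justified by listing all of its moves:
(3,0): moves to (2,0)(W), (1,0)(W); every one is W ⇒ L
(3,1): moves to (2,1)(W), (1,1)(W), (2,0)(W); every one is W ⇒ L
(3,2): moves to (2,2)(W), (1,2)(W), (2,1)(W); every one is W ⇒ L
Every other cell has at least one move into one of the L cells above, so it is W.
(1,2): the move to (0,2) reaches an L cell, so W
(4,2): the move to (3,2) reaches an L cell, so W
(3,2): one of the L cells justified above, so L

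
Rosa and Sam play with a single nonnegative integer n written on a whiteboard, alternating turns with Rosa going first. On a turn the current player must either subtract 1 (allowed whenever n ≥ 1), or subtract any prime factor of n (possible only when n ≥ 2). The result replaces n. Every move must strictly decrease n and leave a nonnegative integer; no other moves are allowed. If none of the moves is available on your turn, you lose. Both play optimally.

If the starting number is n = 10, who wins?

Rosa wins.

Work bottom-up. With no move the player to move loses. Otherwise the position is W if at least one move leads to an L position for the opponent, and L if every move leads to a W.
n=0: no move → L
n=1: →0(L), so W
n=2: →0(L), so W
n=3: →0(L), so W
n=4: →2(W), 3(W) — all W, so L
n=5: →0(L), so W
n=6: →4(L), so W
n=7: →0(L), so W
n=8: →6(W), 7(W) — all W, so L
n=9: →8(L), so W
n=10: →8(L), so W
The starting position 10 is W: Rosa should move to 8, handing over an L position.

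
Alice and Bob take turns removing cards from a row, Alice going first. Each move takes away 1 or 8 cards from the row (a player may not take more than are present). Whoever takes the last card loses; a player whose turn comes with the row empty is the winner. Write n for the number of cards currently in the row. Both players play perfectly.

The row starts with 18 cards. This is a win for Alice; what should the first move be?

Work bottom-up. With no move the player to move wins. Otherwise the position is W if at least one move leads to an L position for the opponent, and L if every move leads to a W.
n=0: no move; the opponent has just taken the last card and therefore loses → W
n=1: only reaches 0(W), which is W → L
n=2: reaches L-position 1 → W
n=3: only reaches 2(W), which is W → L
n=4: reaches L-position 3 → W
n=5: only reaches 4(W), which is W → L
n=6: reaches L-position 5 → W
n=7: only reaches 6(W), which is W → L
n=8: reaches L-position 7 → W
n=9: reaches L-position 1 → W
n=10: only reaches 9(W), 2(W), all W → L
n=11: reaches L-position 10 → W
n=12: only reaches 11(W), 4(W), all W → L
n=13: reaches L-position 12 → W
n=14: only reaches 13(W), 6(W), all W → L
n=15: reaches L-position 14 → W
n=16: only reaches 15(W), 8(W), all W → L
n=17: reaches L-position 16 → W
n=18: reaches L-position 10 → W
From 18, the L positions reachable in one move are: 10.

Remove 8, leaving 10.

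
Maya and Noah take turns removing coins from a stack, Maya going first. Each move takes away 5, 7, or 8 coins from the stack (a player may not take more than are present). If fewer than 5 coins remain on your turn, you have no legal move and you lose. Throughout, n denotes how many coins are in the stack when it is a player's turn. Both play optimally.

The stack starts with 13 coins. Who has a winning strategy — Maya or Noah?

Positions with no move are L. A position that does have a move is losing for the player to move precisely when every available move leads to a winning position for the opponent. Fill in the labels:
n=0: no move → L
n=1: no move → L
n=2: no move → L
n=3: no move → L
n=4: no move → L
n=5: reaches L-position 0 → W
n=6: reaches L-position 1 → W
n=7: reaches L-position 2 → W
n=8: reaches L-position 3 → W
n=9: reaches L-position 4 → W
n=10: reaches L-position 3 → W
n=11: reaches L-position 4 → W
n=12: reaches L-position 4 → W
n=13: only reaches 8(W), 6(W), 5(W), all W → L
The starting position 13 is L: whatever Maya does, the opponent receives a W position.

Noah wins.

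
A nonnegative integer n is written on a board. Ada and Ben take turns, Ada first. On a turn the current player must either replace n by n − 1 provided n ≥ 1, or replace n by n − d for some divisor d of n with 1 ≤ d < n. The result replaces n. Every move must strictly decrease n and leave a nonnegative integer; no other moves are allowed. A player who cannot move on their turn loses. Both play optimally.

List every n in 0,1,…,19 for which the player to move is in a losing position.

0, 2, 5, 7, 9, 11, 13, 15, 17, 19

Positions with no move are L. A position that does have a move is losing for the player to move precisely when every available move leads to a winning position for the opponent. Fill in the labels:
n=0: no move → L
n=1: reaches L-position 0 → W
n=2: only reaches 1(W), which is W → L
n=3: reaches L-position 2 → W
n=4: reaches L-position 2 → W
n=5: only reaches 4(W), which is W → L
n=6: reaches L-position 5 → W
n=7: only reaches 6(W), which is W → L
n=8: reaches L-position 7 → W
n=9: only reaches 6(W), 8(W), all W → L
n=10: reaches L-position 5 → W
n=11: only reaches 10(W), which is W → L
n=12: reaches L-position 9 → W
n=13: only reaches 12(W), which is W → L
n=14: reaches L-position 7 → W
n=15: only reaches 10(W), 12(W), 14(W), all W → L
n=16: reaches L-position 15 → W
n=17: only reaches 16(W), which is W → L
n=18: reaches L-position 9 → W
n=19: only reaches 18(W), which is W → L
Reading off the rows marked L gives the requested list; there are 10 such values of n.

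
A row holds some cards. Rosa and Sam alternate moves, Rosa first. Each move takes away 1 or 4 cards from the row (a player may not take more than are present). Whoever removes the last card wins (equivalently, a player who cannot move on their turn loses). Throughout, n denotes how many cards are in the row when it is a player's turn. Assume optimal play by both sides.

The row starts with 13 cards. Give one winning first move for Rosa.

Remove 1, leaving 12.

Work bottom-up. With no move the player to move loses. Otherwise the position is W if at least one move leads to an L position for the opponent, and L if every move leads to a W.
n=0: no move → L
n=1: →0(L), so W
n=2: →1(W) only, which is W, so L
n=3: →2(L), so W
n=4: →0(L), so W
n=5: →4(W), 1(W) — all W, so L
n=6: →5(L), so W
n=7: →6(W), 3(W) — all W, so L
n=8: →7(L), so W
n=9: →5(L), so W
n=10: →9(W), 6(W) — all W, so L
n=11: →10(L), so W
n=12: →11(W), 8(W) — all W, so L
n=13: →12(L), so W
From 13, the L positions reachable in one move are: 12.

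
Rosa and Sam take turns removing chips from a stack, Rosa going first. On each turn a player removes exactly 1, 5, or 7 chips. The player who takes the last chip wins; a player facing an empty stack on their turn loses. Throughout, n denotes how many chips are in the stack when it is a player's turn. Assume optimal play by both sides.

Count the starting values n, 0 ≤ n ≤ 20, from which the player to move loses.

11

Build the W/L table. Terminal = L. A non-terminal position is W if it has a move to some L; otherwise it is L.
n=0: no move → L
n=1: reaches L-position 0 → W
n=2: only reaches 1(W), which is W → L
n=3: reaches L-position 2 → W
n=4: only reaches 3(W), which is W → L
n=5: reaches L-position 4 → W
n=6: only reaches 5(W), 1(W), all W → L
n=7: reaches L-position 6 → W
n=8: only reaches 7(W), 3(W), 1(W), all W → L
n=9: reaches L-position 8 → W
n=10: only reaches 9(W), 5(W), 3(W), all W → L
n=11: reaches L-position 10 → W
n=12: only reaches 11(W), 7(W), 5(W), all W → L
n=13: reaches L-position 12 → W
n=14: only reaches 13(W), 9(W), 7(W), all W → L
n=15: reaches L-position 14 → W
n=16: only reaches 15(W), 11(W), 9(W), all W → L
n=17: reaches L-position 16 → W
n=18: only reaches 17(W), 13(W), 11(W), all W → L
n=19: reaches L-position 18 → W
n=20: only reaches 19(W), 15(W), 13(W), all W → L
L entries with 0 ≤ n ≤ 20: n = 0, 2, 4, 6, 8, 10, 12, 14, 16, 18, 20; that makes 11.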